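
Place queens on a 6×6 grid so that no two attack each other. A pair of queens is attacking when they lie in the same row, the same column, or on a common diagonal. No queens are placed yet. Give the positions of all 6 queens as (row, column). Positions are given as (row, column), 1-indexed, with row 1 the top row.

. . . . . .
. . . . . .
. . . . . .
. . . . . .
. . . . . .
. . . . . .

Row 1: Safe: 1, 2, 3, 4, 5, 6. Place at column 4.
Row 2: attacked by (1,4)→{3,4,5}. Safe: 1, 2, 6. Place at column 1.
Row 3: attacked by (1,4)→{2,4,6}; (2,1)→{1,2}. Safe: 3, 5. Place at column 5.
Row 4: attacked by (1,4)→{1,4}; (2,1)→{1,3}; (3,5)→{4,5,6}. Safe: 2. Place at column 2.
Row 5: attacked by (1,4)→{4}; (2,1)→{1,4}; (3,5)→{3,5}; (4,2)→{1,2,3}. Safe: 6. Place at column 6.
Row 6: attacked by (1,4)→{4}; (2,1)→{1,5}; (3,5)→{2,5}; (4,2)→{2,4}; (5,6)→{5,6}. Safe: 3. Place at column 3.
Columns [4, 1, 5, 2, 6, 3], r−c [-3, 1, -2, 2, -1, 3], r+c [5, 3, 8, 6, 11, 9] are all distinct, so no two queens attack.

(1,4) (2,1) (3,5) (4,2) (5,6) (6,3)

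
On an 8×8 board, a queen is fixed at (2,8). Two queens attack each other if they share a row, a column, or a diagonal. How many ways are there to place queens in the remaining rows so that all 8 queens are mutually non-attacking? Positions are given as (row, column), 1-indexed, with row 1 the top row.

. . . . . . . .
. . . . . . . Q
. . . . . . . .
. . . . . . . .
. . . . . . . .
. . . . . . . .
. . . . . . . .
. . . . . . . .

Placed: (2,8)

8

Branch on row 1: col 1 → 0; col 2 → 1; col 3 → 1; col 4 → 3; col 5 → 2; col 6 → 1.
Sum: 0 + 1 + 1 + 3 + 2 + 1 = 8.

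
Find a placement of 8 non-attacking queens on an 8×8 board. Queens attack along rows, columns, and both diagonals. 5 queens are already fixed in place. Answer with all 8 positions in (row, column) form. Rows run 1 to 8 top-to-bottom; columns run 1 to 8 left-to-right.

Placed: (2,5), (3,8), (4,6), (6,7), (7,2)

Row 1: attacked by (2,5)→{4,5,6}; (3,8)→{6,8}; (4,6)→{3,6}; (6,7)→{2,7}; (7,2)→{2,8}. Safe: 1. Place at column 1.
Row 5: attacked by (1,1)→{1,5}; (2,5)→{2,5,8}; (3,8)→{6,8}; (4,6)→{5,6,7}; (6,7)→{6,7,8}; (7,2)→{2,4}. Safe: 3. Place at column 3.
Row 8: attacked by (1,1)→{1,8}; (2,5)→{5}; (3,8)→{3,8}; (4,6)→{2,6}; (5,3)→{3,6}; (6,7)→{5,7}; (7,2)→{1,2,3}. Safe: 4. Place at column 4.
Columns [1, 5, 8, 6, 3, 7, 2, 4], r−c [0, -3, -5, -2, 2, -1, 5, 4], r+c [2, 7, 11, 10, 8, 13, 9, 12] are all distinct, so no two queens attack.

(1,1) (2,5) (3,8) (4,6) (5,3) (6,7) (7,2) (8,4)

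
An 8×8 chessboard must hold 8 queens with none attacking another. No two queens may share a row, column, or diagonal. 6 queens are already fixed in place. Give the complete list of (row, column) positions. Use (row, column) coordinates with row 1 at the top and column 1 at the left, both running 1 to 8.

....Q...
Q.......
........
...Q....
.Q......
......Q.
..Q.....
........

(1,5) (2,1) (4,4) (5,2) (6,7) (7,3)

(1,5) (2,1) (3,8) (4,4) (5,2) (6,7) (7,3) (8,6)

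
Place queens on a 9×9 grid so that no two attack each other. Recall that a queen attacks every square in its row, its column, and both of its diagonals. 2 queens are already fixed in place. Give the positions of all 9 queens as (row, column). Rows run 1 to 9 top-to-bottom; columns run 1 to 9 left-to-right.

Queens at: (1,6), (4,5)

(1,6) (2,2) (3,9) (4,5) (5,3) (6,8) (7,4) (8,7) (9,1)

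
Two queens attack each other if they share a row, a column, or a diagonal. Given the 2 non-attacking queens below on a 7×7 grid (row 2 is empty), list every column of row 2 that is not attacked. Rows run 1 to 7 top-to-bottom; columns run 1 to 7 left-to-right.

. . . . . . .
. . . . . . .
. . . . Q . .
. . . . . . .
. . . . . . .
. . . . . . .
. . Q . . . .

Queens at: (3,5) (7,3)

(3,5) attacks row 2 at column 5 and diagonals 4, 6.
(7,3) attacks row 2 at column 3.
Attacked columns: {3, 4, 5, 6}. Safe: {1, 2, 7}.

columns 1, 2, 7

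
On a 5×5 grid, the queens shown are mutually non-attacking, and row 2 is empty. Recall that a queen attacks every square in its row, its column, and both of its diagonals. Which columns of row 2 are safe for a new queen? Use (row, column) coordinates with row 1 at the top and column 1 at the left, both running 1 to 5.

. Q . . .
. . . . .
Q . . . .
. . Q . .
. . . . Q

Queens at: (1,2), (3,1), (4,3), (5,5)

columns 4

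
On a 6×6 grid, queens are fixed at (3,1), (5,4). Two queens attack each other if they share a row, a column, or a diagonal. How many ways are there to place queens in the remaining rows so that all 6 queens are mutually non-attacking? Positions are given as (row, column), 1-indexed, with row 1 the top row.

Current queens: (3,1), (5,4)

Branch on row 1: col 2 → 0; col 5 → 1; col 6 → 0.
Sum: 0 + 1 + 0 = 1.

1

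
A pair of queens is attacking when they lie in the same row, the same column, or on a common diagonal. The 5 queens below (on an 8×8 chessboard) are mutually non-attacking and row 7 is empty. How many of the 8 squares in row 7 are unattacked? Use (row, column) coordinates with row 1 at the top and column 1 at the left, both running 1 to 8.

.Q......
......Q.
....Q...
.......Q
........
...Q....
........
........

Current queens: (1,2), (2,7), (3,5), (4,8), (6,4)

1

(1,2) attacks row 7 at column 2 and diagonals 8.
(2,7) attacks row 7 at column 7 and diagonals 2.
(3,5) attacks row 7 at column 5 and diagonals 1.
(4,8) attacks row 7 at column 8 and diagonals 5.
(6,4) attacks row 7 at column 4 and diagonals 3, 5.
Attacked columns: {1, 2, 3, 4, 5, 7, 8}. Safe: {6}.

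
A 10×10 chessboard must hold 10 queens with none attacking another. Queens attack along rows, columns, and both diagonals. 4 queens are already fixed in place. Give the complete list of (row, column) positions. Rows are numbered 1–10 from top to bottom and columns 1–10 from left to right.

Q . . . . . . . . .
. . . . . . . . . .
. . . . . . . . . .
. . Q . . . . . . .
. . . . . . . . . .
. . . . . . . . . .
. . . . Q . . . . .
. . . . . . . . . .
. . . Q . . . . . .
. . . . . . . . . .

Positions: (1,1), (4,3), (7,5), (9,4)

Row 2: attacked by (1,1)→{1,2}; (4,3)→{1,3,5}; (7,5)→{5,10}; (9,4)→{4}. Safe: 6, 7, 8, 9. Place at column 9.
Row 3: attacked by (1,1)→{1,3}; (2,9)→{8,9,10}; (4,3)→{2,3,4}; (7,5)→{1,5,9}; (9,4)→{4,10}. Safe: 6, 7. Place at column 6.
Row 5: attacked by (1,1)→{1,5}; (2,9)→{6,9}; (3,6)→{4,6,8}; (4,3)→{2,3,4}; (7,5)→{3,5,7}; (9,4)→{4,8}. Safe: 10. Place at column 10.
Row 6: attacked by (1,1)→{1,6}; (2,9)→{5,9}; (3,6)→{3,6,9}; (4,3)→{1,3,5}; (5,10)→{9,10}; (7,5)→{4,5,6}; (9,4)→{1,4,7}. Safe: 2, 8. Place at column 8.
Row 8: attacked by (1,1)→{1,8}; (2,9)→{3,9}; (3,6)→{1,6}; (4,3)→{3,7}; (5,10)→{7,10}; (6,8)→{6,8,10}; (7,5)→{4,5,6}; (9,4)→{3,4,5}. Safe: 2. Place at column 2.
Row 10: attacked by (1,1)→{1,10}; (2,9)→{1,9}; (3,6)→{6}; (4,3)→{3,9}; (5,10)→{5,10}; (6,8)→{4,8}; (7,5)→{2,5,8}; (8,2)→{2,4}; (9,4)→{3,4,5}. Safe: 7. Place at column 7.
Columns [1, 9, 6, 3, 10, 8, 5, 2, 4, 7], r−c [0, -7, -3, 1, -5, -2, 2, 6, 5, 3], r+c [2, 11, 9, 7, 15, 14, 12, 10, 13, 17] are all distinct, so no two queens attack.

(1,1) (2,9) (3,6) (4,3) (5,10) (6,8) (7,5) (8,2) (9,4) (10,7)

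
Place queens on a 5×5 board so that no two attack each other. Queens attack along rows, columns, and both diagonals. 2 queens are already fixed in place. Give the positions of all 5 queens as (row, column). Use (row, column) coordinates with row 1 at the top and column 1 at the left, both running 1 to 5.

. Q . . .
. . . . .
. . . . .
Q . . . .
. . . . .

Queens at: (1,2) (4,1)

(1,2) (2,5) (3,3) (4,1) (5,4)

Row 2: attacked by (1,2)→{1,2,3}; (4,1)→{1,3}. Safe: 4, 5. Place at column 5.
Row 3: attacked by (1,2)→{2,4}; (2,5)→{4,5}; (4,1)→{1,2}. Safe: 3. Place at column 3.
Row 5: attacked by (1,2)→{2}; (2,5)→{2,5}; (3,3)→{1,3,5}; (4,1)→{1,2}. Safe: 4. Place at column 4.
Columns [2, 5, 3, 1, 4], r−c [-1, -3, 0, 3, 1], r+c [3, 7, 6, 5, 9] are all distinct, so no two queens attack.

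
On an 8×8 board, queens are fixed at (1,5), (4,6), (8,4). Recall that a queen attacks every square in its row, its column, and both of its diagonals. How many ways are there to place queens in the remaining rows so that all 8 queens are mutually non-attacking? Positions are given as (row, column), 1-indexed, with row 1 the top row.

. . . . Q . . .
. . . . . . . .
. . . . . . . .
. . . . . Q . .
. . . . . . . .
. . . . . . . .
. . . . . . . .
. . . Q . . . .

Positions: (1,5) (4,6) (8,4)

Branch on row 2: col 1 → 1; col 2 → 0; col 3 → 0; col 7 → 1.
Sum: 1 + 0 + 0 + 1 = 2.

2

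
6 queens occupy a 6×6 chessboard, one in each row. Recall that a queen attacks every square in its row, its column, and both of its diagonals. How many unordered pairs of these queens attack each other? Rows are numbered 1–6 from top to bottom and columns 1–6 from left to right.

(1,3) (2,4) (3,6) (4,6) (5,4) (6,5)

Same column: (2,4)–(5,4) (column 4); (3,6)–(4,6) (column 6).
Same diagonal: (1,3)–(2,4) (|1−2| = |3−4| = 1); (1,3)–(4,6) (|1−4| = |3−6| = 3); (2,4)–(4,6) (|2−4| = |4−6| = 2); (3,6)–(5,4) (|3−5| = |6−4| = 2); (5,4)–(6,5) (|5−6| = |4−5| = 1).
Total attacking pairs: 7.

7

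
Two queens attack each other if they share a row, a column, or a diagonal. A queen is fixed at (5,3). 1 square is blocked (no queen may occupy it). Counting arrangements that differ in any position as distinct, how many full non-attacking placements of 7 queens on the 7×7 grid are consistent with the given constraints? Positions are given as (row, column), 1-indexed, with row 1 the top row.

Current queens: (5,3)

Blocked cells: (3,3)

Branch on row 1: col 1 → 1; col 2 → 1; col 4 → 1; col 5 → 2; col 6 → 1.
Sum: 1 + 1 + 1 + 2 + 1 = 6.

6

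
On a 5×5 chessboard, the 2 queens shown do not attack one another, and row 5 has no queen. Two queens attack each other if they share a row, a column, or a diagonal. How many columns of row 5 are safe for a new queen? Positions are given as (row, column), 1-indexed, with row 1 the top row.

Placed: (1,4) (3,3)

(1,4) attacks row 5 at column 4.
(3,3) attacks row 5 at column 3 and diagonals 1, 5.
Attacked columns: {1, 3, 4, 5}. Safe: {2}.

1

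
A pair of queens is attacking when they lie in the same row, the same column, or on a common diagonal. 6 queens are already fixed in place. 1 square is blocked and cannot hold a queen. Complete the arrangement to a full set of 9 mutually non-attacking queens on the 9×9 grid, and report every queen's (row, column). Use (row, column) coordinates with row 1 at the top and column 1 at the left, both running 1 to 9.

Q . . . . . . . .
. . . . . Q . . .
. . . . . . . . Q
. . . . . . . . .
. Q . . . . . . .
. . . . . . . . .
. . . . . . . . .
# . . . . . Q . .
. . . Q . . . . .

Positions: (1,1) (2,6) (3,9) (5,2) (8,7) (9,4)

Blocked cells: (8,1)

Row 4: attacked by (1,1)→{1,4}; (2,6)→{4,6,8}; (3,9)→{8,9}; (5,2)→{1,2,3}; (8,7)→{3,7}; (9,4)→{4,9}. Safe: 5. Place at column 5.
Row 6: attacked by (1,1)→{1,6}; (2,6)→{2,6}; (3,9)→{6,9}; (4,5)→{3,5,7}; (5,2)→{1,2,3}; (8,7)→{5,7,9}; (9,4)→{1,4,7}. Safe: 8. Place at column 8.
Row 7: attacked by (1,1)→{1,7}; (2,6)→{1,6}; (3,9)→{5,9}; (4,5)→{2,5,8}; (5,2)→{2,4}; (6,8)→{7,8,9}; (8,7)→{6,7,8}; (9,4)→{2,4,6}. Safe: 3. Place at column 3.
Columns [1, 6, 9, 5, 2, 8, 3, 7, 4], r−c [0, -4, -6, -1, 3, -2, 4, 1, 5], r+c [2, 8, 12, 9, 7, 14, 10, 15, 13] are all distinct, so no two queens attack.

(1,1) (2,6) (3,9) (4,5) (5,2) (6,8) (7,3) (8,7) (9,4)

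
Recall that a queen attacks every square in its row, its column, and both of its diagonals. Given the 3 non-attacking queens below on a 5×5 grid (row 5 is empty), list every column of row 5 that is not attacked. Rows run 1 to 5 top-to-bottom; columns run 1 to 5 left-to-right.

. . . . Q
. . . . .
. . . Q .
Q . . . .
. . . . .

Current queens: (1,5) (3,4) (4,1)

(1,5) attacks row 5 at column 5 and diagonals 1.
(3,4) attacks row 5 at column 4 and diagonals 2.
(4,1) attacks row 5 at column 1 and diagonals 2.
Attacked columns: {1, 2, 4, 5}. Safe: {3}.

columns 3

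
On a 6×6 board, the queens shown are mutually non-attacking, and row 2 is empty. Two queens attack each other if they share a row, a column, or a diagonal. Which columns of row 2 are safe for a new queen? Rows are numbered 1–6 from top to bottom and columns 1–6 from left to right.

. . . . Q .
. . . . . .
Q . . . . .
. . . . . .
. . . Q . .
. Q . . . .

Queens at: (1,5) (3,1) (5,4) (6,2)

columns 3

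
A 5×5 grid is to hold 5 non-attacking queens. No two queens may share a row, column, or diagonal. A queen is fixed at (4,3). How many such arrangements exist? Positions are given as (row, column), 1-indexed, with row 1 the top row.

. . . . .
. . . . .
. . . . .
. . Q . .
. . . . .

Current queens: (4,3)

Branch on row 1: col 1 → 0; col 2 → 1; col 4 → 1; col 5 → 0.
Sum: 0 + 1 + 1 + 0 = 2.

2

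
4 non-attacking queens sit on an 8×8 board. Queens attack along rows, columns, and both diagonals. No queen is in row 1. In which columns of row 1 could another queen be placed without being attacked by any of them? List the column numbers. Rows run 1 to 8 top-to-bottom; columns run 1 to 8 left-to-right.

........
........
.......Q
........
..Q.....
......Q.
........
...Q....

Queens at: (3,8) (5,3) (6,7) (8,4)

(3,8) attacks row 1 at column 8 and diagonals 6.
(5,3) attacks row 1 at column 3 and diagonals 7.
(6,7) attacks row 1 at column 7 and diagonals 2.
(8,4) attacks row 1 at column 4.
Attacked columns: {2, 3, 4, 6, 7, 8}. Safe: {1, 5}.

columns 1, 5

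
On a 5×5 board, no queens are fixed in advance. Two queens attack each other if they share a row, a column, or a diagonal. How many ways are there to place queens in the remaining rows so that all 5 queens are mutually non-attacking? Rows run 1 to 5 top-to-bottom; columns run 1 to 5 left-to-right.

Branch on row 1: col 1 → 2; col 2 → 2; col 3 → 2; col 4 → 2; col 5 → 2.
Sum: 2 + 2 + 2 + 2 + 2 = 10.
(This is the classic 5-queens count.)

10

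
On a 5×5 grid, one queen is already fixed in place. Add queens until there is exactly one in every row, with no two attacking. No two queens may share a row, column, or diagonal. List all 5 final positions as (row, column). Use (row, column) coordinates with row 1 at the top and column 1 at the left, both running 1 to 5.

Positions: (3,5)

(1,4) (2,2) (3,5) (4,3) (5,1)

Row 1: attacked by (3,5)→{3,5}. Safe: 1, 2, 4. Place at column 4.
Row 2: attacked by (1,4)→{3,4,5}; (3,5)→{4,5}. Safe: 1, 2. Place at column 2.
Row 4: attacked by (1,4)→{1,4}; (2,2)→{2,4}; (3,5)→{4,5}. Safe: 3. Place at column 3.
Row 5: attacked by (1,4)→{4}; (2,2)→{2,5}; (3,5)→{3,5}; (4,3)→{2,3,4}. Safe: 1. Place at column 1.
Columns [4, 2, 5, 3, 1], r−c [-3, 0, -2, 1, 4], r+c [5, 4, 8, 7, 6] are all distinct, so no two queens attack.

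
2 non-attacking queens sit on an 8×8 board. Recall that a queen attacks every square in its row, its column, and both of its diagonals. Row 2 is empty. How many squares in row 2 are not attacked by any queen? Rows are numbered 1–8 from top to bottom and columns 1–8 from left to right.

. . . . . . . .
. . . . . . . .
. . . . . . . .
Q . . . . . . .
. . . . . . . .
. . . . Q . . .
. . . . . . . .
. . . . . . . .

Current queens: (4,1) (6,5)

(4,1) attacks row 2 at column 1 and diagonals 3.
(6,5) attacks row 2 at column 5 and diagonals 1.
Attacked columns: {1, 3, 5}. Safe: {2, 4, 6, 7, 8}.

5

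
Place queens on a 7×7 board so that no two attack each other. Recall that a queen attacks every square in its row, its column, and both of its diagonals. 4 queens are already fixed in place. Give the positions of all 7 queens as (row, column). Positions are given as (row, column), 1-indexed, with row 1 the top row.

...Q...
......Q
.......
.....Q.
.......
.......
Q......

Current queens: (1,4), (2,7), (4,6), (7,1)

(1,4) (2,7) (3,3) (4,6) (5,2) (6,5) (7,1)

Row 3: attacked by (1,4)→{2,4,6}; (2,7)→{6,7}; (4,6)→{5,6,7}; (7,1)→{1,5}. Safe: 3. Place at column 3.
Row 5: attacked by (1,4)→{4}; (2,7)→{4,7}; (3,3)→{1,3,5}; (4,6)→{5,6,7}; (7,1)→{1,3}. Safe: 2. Place at column 2.
Row 6: attacked by (1,4)→{4}; (2,7)→{3,7}; (3,3)→{3,6}; (4,6)→{4,6}; (5,2)→{1,2,3}; (7,1)→{1,2}. Safe: 5. Place at column 5.
Columns [4, 7, 3, 6, 2, 5, 1], r−c [-3, -5, 0, -2, 3, 1, 6], r+c [5, 9, 6, 10, 7, 11, 8] are all distinct, so no two queens attack.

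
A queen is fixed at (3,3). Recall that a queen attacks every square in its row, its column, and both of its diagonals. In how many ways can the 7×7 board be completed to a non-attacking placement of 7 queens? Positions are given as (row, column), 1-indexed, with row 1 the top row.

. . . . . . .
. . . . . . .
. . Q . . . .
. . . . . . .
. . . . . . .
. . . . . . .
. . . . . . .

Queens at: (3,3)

6

Branch on row 1: col 2 → 2; col 4 → 2; col 6 → 1; col 7 → 1.
Sum: 2 + 2 + 1 + 1 = 6.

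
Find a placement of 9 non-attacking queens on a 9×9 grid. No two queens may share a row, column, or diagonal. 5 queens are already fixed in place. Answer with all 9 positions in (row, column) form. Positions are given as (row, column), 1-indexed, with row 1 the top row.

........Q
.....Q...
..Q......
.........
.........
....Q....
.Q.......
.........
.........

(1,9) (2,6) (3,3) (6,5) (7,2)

Row 4: attacked by (1,9)→{6,9}; (2,6)→{4,6,8}; (3,3)→{2,3,4}; (6,5)→{3,5,7}; (7,2)→{2,5}. Safe: 1. Place at column 1.
Row 5: attacked by (1,9)→{5,9}; (2,6)→{3,6,9}; (3,3)→{1,3,5}; (4,1)→{1,2}; (6,5)→{4,5,6}; (7,2)→{2,4}. Safe: 7, 8. Place at column 8.
Row 8: attacked by (1,9)→{2,9}; (2,6)→{6}; (3,3)→{3,8}; (4,1)→{1,5}; (5,8)→{5,8}; (6,5)→{3,5,7}; (7,2)→{1,2,3}. Safe: 4. Place at column 4.
Row 9: attacked by (1,9)→{1,9}; (2,6)→{6}; (3,3)→{3,9}; (4,1)→{1,6}; (5,8)→{4,8}; (6,5)→{2,5,8}; (7,2)→{2,4}; (8,4)→{3,4,5}. Safe: 7. Place at column 7.
Columns [9, 6, 3, 1, 8, 5, 2, 4, 7], r−c [-8, -4, 0, 3, -3, 1, 5, 4, 2], r+c [10, 8, 6, 5, 13, 11, 9, 12, 16] are all distinct, so no two queens attack.

(1,9) (2,6) (3,3) (4,1) (5,8) (6,5) (7,2) (8,4) (9,7)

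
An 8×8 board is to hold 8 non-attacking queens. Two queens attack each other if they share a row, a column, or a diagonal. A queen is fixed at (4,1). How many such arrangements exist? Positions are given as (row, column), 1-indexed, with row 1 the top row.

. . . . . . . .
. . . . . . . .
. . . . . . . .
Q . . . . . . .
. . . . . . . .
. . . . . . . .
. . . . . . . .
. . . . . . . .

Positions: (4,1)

18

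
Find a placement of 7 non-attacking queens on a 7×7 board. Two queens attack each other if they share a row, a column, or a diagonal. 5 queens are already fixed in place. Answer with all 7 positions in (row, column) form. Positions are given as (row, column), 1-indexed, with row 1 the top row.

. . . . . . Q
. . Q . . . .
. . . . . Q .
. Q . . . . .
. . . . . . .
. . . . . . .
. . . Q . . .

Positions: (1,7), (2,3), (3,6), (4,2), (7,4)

Row 5: attacked by (1,7)→{3,7}; (2,3)→{3,6}; (3,6)→{4,6}; (4,2)→{1,2,3}; (7,4)→{2,4,6}. Safe: 5. Place at column 5.
Row 6: attacked by (1,7)→{2,7}; (2,3)→{3,7}; (3,6)→{3,6}; (4,2)→{2,4}; (5,5)→{4,5,6}; (7,4)→{3,4,5}. Safe: 1. Place at column 1.
Columns [7, 3, 6, 2, 5, 1, 4], r−c [-6, -1, -3, 2, 0, 5, 3], r+c [8, 5, 9, 6, 10, 7, 11] are all distinct, so no two queens attack.

(1,7) (2,3) (3,6) (4,2) (5,5) (6,1) (7,4)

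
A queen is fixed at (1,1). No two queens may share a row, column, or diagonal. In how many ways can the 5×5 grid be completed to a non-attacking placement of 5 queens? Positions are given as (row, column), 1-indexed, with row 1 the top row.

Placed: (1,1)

2

Branch on row 2: col 3 → 1; col 4 → 1; col 5 → 0.
Sum: 1 + 1 + 0 = 2.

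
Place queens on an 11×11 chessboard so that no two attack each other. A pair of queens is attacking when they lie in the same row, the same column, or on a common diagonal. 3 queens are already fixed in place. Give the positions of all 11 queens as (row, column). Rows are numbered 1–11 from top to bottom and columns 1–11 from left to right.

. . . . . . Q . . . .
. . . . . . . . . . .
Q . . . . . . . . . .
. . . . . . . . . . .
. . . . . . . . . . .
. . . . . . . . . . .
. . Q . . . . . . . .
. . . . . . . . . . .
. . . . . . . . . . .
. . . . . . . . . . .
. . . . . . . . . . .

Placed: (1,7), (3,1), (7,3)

(1,7) (2,9) (3,1) (4,5) (5,10) (6,6) (7,3) (8,11) (9,8) (10,4) (11,2)

Row 2: attacked by (1,7)→{6,7,8}; (3,1)→{1,2}; (7,3)→{3,8}. Safe: 4, 5, 9, 10, 11. Place at column 9.
Row 4: attacked by (1,7)→{4,7,10}; (2,9)→{7,9,11}; (3,1)→{1,2}; (7,3)→{3,6}. Safe: 5, 8. Place at column 5.
Row 5: attacked by (1,7)→{3,7,11}; (2,9)→{6,9}; (3,1)→{1,3}; (4,5)→{4,5,6}; (7,3)→{1,3,5}. Safe: 2, 8, 10. Place at column 10.
Row 6: attacked by (1,7)→{2,7}; (2,9)→{5,9}; (3,1)→{1,4}; (4,5)→{3,5,7}; (5,10)→{9,10,11}; (7,3)→{2,3,4}. Safe: 6, 8. Place at column 6.
Row 8: attacked by (1,7)→{7}; (2,9)→{3,9}; (3,1)→{1,6}; (4,5)→{1,5,9}; (5,10)→{7,10}; (6,6)→{4,6,8}; (7,3)→{2,3,4}. Safe: 11. Place at column 11.
Row 9: attacked by (1,7)→{7}; (2,9)→{2,9}; (3,1)→{1,7}; (4,5)→{5,10}; (5,10)→{6,10}; (6,6)→{3,6,9}; (7,3)→{1,3,5}; (8,11)→{10,11}. Safe: 4, 8. Place at column 8.
Row 10: attacked by (1,7)→{7}; (2,9)→{1,9}; (3,1)→{1,8}; (4,5)→{5,11}; (5,10)→{5,10}; (6,6)→{2,6,10}; (7,3)→{3,6}; (8,11)→{9,11}; (9,8)→{7,8,9}. Safe: 4. Place at column 4.
Row 11: attacked by (1,7)→{7}; (2,9)→{9}; (3,1)→{1,9}; (4,5)→{5}; (5,10)→{4,10}; (6,6)→{1,6,11}; (7,3)→{3,7}; (8,11)→{8,11}; (9,8)→{6,8,10}; (10,4)→{3,4,5}. Safe: 2. Place at column 2.
Columns [7, 9, 1, 5, 10, 6, 3, 11, 8, 4, 2], r−c [-6, -7, 2, -1, -5, 0, 4, -3, 1, 6, 9], r+c [8, 11, 4, 9, 15, 12, 10, 19, 17, 14, 13] are all distinct, so no two queens attack.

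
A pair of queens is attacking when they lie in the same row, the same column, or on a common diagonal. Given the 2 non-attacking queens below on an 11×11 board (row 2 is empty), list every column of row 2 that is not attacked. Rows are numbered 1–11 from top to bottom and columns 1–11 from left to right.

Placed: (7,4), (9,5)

columns 1, 2, 3, 6, 7, 8, 10, 11

(7,4) attacks row 2 at column 4 and diagonals 9.
(9,5) attacks row 2 at column 5.
Attacked columns: {4, 5, 9}. Safe: {1, 2, 3, 6, 7, 8, 10, 11}.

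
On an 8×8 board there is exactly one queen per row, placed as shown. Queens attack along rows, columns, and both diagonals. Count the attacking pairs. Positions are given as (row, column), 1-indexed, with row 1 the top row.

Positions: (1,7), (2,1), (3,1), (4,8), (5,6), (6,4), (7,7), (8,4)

Same column: (1,7)–(7,7) (column 7); (2,1)–(3,1) (column 1); (6,4)–(8,4) (column 4).
Same diagonal: (3,1)–(6,4) (|3−6| = |1−4| = 3); (4,8)–(8,4) (|4−8| = |8−4| = 4).
Total attacking pairs: 5.

5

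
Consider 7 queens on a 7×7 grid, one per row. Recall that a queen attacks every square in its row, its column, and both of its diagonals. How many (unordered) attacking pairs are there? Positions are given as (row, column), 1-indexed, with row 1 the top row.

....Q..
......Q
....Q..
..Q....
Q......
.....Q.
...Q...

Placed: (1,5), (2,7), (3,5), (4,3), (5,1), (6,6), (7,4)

Same column: (1,5)–(3,5) (column 5).
Same diagonal: (1,5)–(5,1) (|1−5| = |5−1| = 4).
Total attacking pairs: 2.

2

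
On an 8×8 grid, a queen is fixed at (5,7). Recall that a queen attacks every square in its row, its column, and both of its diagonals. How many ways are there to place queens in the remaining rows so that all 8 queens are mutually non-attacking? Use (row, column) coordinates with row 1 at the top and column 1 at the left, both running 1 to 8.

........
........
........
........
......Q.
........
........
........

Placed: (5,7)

8

Branch on row 1: col 1 → 1; col 2 → 0; col 4 → 3; col 5 → 3; col 6 → 0; col 8 → 1.
Sum: 1 + 0 + 3 + 3 + 0 + 1 = 8.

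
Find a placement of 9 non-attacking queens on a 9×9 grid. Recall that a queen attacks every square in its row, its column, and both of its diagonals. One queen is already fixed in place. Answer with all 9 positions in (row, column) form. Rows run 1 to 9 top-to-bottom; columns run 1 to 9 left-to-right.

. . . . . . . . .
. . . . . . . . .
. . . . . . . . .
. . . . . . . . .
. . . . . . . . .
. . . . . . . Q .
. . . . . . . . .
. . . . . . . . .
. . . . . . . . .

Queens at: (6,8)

Row 1: attacked by (6,8)→{3,8}. Safe: 1, 2, 4, 5, 6, 7, 9. Place at column 4.
Row 2: attacked by (1,4)→{3,4,5}; (6,8)→{4,8}. Safe: 1, 2, 6, 7, 9. Place at column 6.
Row 3: attacked by (1,4)→{2,4,6}; (2,6)→{5,6,7}; (6,8)→{5,8}. Safe: 1, 3, 9. Place at column 3.
Row 4: attacked by (1,4)→{1,4,7}; (2,6)→{4,6,8}; (3,3)→{2,3,4}; (6,8)→{6,8}. Safe: 5, 9. Place at column 9.
Row 5: attacked by (1,4)→{4,8}; (2,6)→{3,6,9}; (3,3)→{1,3,5}; (4,9)→{8,9}; (6,8)→{7,8,9}. Safe: 2. Place at column 2.
Row 7: attacked by (1,4)→{4}; (2,6)→{1,6}; (3,3)→{3,7}; (4,9)→{6,9}; (5,2)→{2,4}; (6,8)→{7,8,9}. Safe: 5. Place at column 5.
Row 8: attacked by (1,4)→{4}; (2,6)→{6}; (3,3)→{3,8}; (4,9)→{5,9}; (5,2)→{2,5}; (6,8)→{6,8}; (7,5)→{4,5,6}. Safe: 1, 7. Place at column 7.
Row 9: attacked by (1,4)→{4}; (2,6)→{6}; (3,3)→{3,9}; (4,9)→{4,9}; (5,2)→{2,6}; (6,8)→{5,8}; (7,5)→{3,5,7}; (8,7)→{6,7,8}. Safe: 1. Place at column 1.
Columns [4, 6, 3, 9, 2, 8, 5, 7, 1], r−c [-3, -4, 0, -5, 3, -2, 2, 1, 8], r+c [5, 8, 6, 13, 7, 14, 12, 15, 10] are all distinct, so no two queens attack.

(1,4) (2,6) (3,3) (4,9) (5,2) (6,8) (7,5) (8,7) (9,1)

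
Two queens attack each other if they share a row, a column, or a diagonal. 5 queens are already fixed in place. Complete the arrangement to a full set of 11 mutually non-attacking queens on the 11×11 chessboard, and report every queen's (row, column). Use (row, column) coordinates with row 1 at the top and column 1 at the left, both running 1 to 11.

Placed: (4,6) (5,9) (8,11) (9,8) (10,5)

(1,10) (2,2) (3,4) (4,6) (5,9) (6,3) (7,1) (8,11) (9,8) (10,5) (11,7)

Row 1: attacked by (4,6)→{3,6,9}; (5,9)→{5,9}; (8,11)→{4,11}; (9,8)→{8}; (10,5)→{5}. Safe: 1, 2, 7, 10. Place at column 10.
Row 2: attacked by (1,10)→{9,10,11}; (4,6)→{4,6,8}; (5,9)→{6,9}; (8,11)→{5,11}; (9,8)→{1,8}; (10,5)→{5}. Safe: 2, 3, 7. Place at column 2.
Row 3: attacked by (1,10)→{8,10}; (2,2)→{1,2,3}; (4,6)→{5,6,7}; (5,9)→{7,9,11}; (8,11)→{6,11}; (9,8)→{2,8}; (10,5)→{5}. Safe: 4. Place at column 4.
Row 6: attacked by (1,10)→{5,10}; (2,2)→{2,6}; (3,4)→{1,4,7}; (4,6)→{4,6,8}; (5,9)→{8,9,10}; (8,11)→{9,11}; (9,8)→{5,8,11}; (10,5)→{1,5,9}. Safe: 3. Place at column 3.
Row 7: attacked by (1,10)→{4,10}; (2,2)→{2,7}; (3,4)→{4,8}; (4,6)→{3,6,9}; (5,9)→{7,9,11}; (6,3)→{2,3,4}; (8,11)→{10,11}; (9,8)→{6,8,10}; (10,5)→{2,5,8}. Safe: 1. Place at column 1.
Row 11: attacked by (1,10)→{10}; (2,2)→{2,11}; (3,4)→{4}; (4,6)→{6}; (5,9)→{3,9}; (6,3)→{3,8}; (7,1)→{1,5}; (8,11)→{8,11}; (9,8)→{6,8,10}; (10,5)→{4,5,6}. Safe: 7. Place at column 7.
Columns [10, 2, 4, 6, 9, 3, 1, 11, 8, 5, 7], r−c [-9, 0, -1, -2, -4, 3, 6, -3, 1, 5, 4], r+c [11, 4, 7, 10, 14, 9, 8, 19, 17, 15, 18] are all distinct, so no two queens attack.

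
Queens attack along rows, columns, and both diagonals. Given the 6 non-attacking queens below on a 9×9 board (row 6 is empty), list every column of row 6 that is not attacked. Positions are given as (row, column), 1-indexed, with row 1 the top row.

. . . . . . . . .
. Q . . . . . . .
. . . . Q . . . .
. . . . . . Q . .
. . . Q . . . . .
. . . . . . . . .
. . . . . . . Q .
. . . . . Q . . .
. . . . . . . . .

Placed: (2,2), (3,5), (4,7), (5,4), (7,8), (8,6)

(2,2) attacks row 6 at column 2 and diagonals 6.
(3,5) attacks row 6 at column 5 and diagonals 2, 8.
(4,7) attacks row 6 at column 7 and diagonals 5, 9.
(5,4) attacks row 6 at column 4 and diagonals 3, 5.
(7,8) attacks row 6 at column 8 and diagonals 7, 9.
(8,6) attacks row 6 at column 6 and diagonals 4, 8.
Attacked columns: {2, 3, 4, 5, 6, 7, 8, 9}. Safe: {1}.

columns 1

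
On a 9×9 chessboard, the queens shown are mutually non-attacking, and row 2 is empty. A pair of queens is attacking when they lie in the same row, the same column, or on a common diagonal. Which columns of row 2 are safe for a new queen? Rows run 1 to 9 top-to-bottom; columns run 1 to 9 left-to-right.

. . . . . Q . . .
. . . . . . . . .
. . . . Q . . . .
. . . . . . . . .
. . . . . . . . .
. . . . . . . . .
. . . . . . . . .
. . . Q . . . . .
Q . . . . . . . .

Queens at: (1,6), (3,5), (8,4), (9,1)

columns 2, 3, 9

(1,6) attacks row 2 at column 6 and diagonals 5, 7.
(3,5) attacks row 2 at column 5 and diagonals 4, 6.
(8,4) attacks row 2 at column 4.
(9,1) attacks row 2 at column 1 and diagonals 8.
Attacked columns: {1, 4, 5, 6, 7, 8}. Safe: {2, 3, 9}.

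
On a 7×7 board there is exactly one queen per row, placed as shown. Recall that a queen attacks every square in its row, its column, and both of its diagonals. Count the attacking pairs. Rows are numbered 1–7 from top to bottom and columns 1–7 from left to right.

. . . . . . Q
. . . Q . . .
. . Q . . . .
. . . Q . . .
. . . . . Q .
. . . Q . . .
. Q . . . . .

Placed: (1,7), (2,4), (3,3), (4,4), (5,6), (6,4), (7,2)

Same column: (2,4)–(4,4) (column 4); (2,4)–(6,4) (column 4); (4,4)–(6,4) (column 4).
Same diagonal: (1,7)–(4,4) (|1−4| = |7−4| = 3); (2,4)–(3,3) (|2−3| = |4−3| = 1); (3,3)–(4,4) (|3−4| = |3−4| = 1).
Total attacking pairs: 6.

6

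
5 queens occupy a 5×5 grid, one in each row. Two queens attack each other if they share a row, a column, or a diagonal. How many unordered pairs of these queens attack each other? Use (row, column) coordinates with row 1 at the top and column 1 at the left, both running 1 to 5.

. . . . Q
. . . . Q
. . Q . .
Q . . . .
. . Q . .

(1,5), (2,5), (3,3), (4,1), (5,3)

Same column: (1,5)–(2,5) (column 5); (3,3)–(5,3) (column 3).
Same diagonal: (1,5)–(3,3) (|1−3| = |5−3| = 2).
Total attacking pairs: 3.

3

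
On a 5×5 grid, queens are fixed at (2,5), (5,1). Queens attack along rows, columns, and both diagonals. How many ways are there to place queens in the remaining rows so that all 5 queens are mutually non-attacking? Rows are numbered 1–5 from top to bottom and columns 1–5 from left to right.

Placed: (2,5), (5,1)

1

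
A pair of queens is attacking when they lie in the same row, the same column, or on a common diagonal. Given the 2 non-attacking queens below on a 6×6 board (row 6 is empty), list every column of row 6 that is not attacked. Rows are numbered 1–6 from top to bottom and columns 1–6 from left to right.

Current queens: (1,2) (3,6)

(1,2) attacks row 6 at column 2.
(3,6) attacks row 6 at column 6 and diagonals 3.
Attacked columns: {2, 3, 6}. Safe: {1, 4, 5}.

columns 1, 4, 5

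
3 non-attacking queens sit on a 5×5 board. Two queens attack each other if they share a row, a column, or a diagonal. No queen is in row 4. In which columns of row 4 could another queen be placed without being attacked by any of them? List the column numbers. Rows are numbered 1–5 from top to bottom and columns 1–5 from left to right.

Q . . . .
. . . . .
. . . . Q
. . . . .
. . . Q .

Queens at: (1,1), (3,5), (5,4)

(1,1) attacks row 4 at column 1 and diagonals 4.
(3,5) attacks row 4 at column 5 and diagonals 4.
(5,4) attacks row 4 at column 4 and diagonals 3, 5.
Attacked columns: {1, 3, 4, 5}. Safe: {2}.

columns 2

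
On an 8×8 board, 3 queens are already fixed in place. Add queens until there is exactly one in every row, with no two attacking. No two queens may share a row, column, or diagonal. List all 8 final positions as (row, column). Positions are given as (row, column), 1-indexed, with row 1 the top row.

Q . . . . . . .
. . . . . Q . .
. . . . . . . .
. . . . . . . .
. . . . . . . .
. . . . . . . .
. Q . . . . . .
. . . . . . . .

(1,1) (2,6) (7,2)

(1,1) (2,6) (3,8) (4,3) (5,7) (6,4) (7,2) (8,5)

Row 3: attacked by (1,1)→{1,3}; (2,6)→{5,6,7}; (7,2)→{2,6}. Safe: 4, 8. Place at column 8.
Row 4: attacked by (1,1)→{1,4}; (2,6)→{4,6,8}; (3,8)→{7,8}; (7,2)→{2,5}. Safe: 3. Place at column 3.
Row 5: attacked by (1,1)→{1,5}; (2,6)→{3,6}; (3,8)→{6,8}; (4,3)→{2,3,4}; (7,2)→{2,4}. Safe: 7. Place at column 7.
Row 6: attacked by (1,1)→{1,6}; (2,6)→{2,6}; (3,8)→{5,8}; (4,3)→{1,3,5}; (5,7)→{6,7,8}; (7,2)→{1,2,3}. Safe: 4. Place at column 4.
Row 8: attacked by (1,1)→{1,8}; (2,6)→{6}; (3,8)→{3,8}; (4,3)→{3,7}; (5,7)→{4,7}; (6,4)→{2,4,6}; (7,2)→{1,2,3}. Safe: 5. Place at column 5.
Columns [1, 6, 8, 3, 7, 4, 2, 5], r−c [0, -4, -5, 1, -2, 2, 5, 3], r+c [2, 8, 11, 7, 12, 10, 9, 13] are all distinct, so no two queens attack.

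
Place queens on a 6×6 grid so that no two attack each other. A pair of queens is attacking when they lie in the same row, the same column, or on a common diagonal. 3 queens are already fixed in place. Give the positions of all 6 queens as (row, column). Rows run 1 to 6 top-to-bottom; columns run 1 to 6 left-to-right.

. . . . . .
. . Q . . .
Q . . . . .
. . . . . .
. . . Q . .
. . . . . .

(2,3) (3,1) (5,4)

(1,5) (2,3) (3,1) (4,6) (5,4) (6,2)

Row 1: attacked by (2,3)→{2,3,4}; (3,1)→{1,3}; (5,4)→{4}. Safe: 5, 6. Place at column 5.
Row 4: attacked by (1,5)→{2,5}; (2,3)→{1,3,5}; (3,1)→{1,2}; (5,4)→{3,4,5}. Safe: 6. Place at column 6.
Row 6: attacked by (1,5)→{5}; (2,3)→{3}; (3,1)→{1,4}; (4,6)→{4,6}; (5,4)→{3,4,5}. Safe: 2. Place at column 2.
Columns [5, 3, 1, 6, 4, 2], r−c [-4, -1, 2, -2, 1, 4], r+c [6, 5, 4, 10, 9, 8] are all distinct, so no two queens attack.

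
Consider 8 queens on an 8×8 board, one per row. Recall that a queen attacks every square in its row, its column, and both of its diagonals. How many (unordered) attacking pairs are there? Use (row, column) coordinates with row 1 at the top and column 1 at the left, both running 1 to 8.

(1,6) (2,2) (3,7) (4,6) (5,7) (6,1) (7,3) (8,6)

9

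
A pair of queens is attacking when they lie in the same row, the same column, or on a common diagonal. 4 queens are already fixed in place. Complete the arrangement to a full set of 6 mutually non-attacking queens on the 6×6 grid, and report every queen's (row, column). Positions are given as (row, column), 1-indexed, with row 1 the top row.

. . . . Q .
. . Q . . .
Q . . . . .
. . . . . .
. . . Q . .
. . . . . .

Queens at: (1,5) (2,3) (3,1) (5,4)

(1,5) (2,3) (3,1) (4,6) (5,4) (6,2)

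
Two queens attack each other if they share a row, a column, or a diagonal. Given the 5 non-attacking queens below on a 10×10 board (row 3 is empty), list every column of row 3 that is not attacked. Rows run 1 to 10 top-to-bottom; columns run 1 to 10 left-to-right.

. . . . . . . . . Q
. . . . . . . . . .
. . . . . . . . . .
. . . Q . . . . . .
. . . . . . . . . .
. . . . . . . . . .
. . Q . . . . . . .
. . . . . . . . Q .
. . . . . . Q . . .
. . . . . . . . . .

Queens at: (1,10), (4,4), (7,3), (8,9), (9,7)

(1,10) attacks row 3 at column 10 and diagonals 8.
(4,4) attacks row 3 at column 4 and diagonals 3, 5.
(7,3) attacks row 3 at column 3 and diagonals 7.
(8,9) attacks row 3 at column 9 and diagonals 4.
(9,7) attacks row 3 at column 7 and diagonals 1.
Attacked columns: {1, 3, 4, 5, 7, 8, 9, 10}. Safe: {2, 6}.

columns 2, 6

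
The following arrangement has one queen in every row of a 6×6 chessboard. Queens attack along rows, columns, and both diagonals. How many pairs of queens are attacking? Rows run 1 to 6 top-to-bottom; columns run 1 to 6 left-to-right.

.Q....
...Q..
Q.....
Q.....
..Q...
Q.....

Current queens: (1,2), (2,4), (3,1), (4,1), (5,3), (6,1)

4

Same column: (3,1)–(4,1) (column 1); (3,1)–(6,1) (column 1); (4,1)–(6,1) (column 1).
Same diagonal: (3,1)–(5,3) (|3−5| = |1−3| = 2).
Total attacking pairs: 4.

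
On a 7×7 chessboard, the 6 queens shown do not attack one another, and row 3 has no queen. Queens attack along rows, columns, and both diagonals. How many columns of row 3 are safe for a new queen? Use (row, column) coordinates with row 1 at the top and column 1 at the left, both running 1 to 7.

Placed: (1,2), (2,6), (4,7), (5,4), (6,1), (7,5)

1

(1,2) attacks row 3 at column 2 and diagonals 4.
(2,6) attacks row 3 at column 6 and diagonals 5, 7.
(4,7) attacks row 3 at column 7 and diagonals 6.
(5,4) attacks row 3 at column 4 and diagonals 2, 6.
(6,1) attacks row 3 at column 1 and diagonals 4.
(7,5) attacks row 3 at column 5 and diagonals 1.
Attacked columns: {1, 2, 4, 5, 6, 7}. Safe: {3}.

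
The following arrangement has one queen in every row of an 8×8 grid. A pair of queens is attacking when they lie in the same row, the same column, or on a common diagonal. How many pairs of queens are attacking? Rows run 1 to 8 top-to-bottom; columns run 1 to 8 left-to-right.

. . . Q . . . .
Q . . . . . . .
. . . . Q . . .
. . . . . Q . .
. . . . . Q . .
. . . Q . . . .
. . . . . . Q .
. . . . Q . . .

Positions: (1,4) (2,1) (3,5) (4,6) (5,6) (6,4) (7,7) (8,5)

5

Same column: (1,4)–(6,4) (column 4); (3,5)–(8,5) (column 5); (4,6)–(5,6) (column 6).
Same diagonal: (3,5)–(4,6) (|3−4| = |5−6| = 1); (4,6)–(6,4) (|4−6| = |6−4| = 2).
Total attacking pairs: 5.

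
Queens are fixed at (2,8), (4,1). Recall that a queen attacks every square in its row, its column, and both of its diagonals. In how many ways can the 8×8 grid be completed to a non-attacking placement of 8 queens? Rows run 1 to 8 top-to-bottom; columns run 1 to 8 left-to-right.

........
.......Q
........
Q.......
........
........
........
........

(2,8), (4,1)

Branch on row 1: col 2 → 1; col 3 → 0; col 5 → 2; col 6 → 0.
Sum: 1 + 0 + 2 + 0 = 3.

3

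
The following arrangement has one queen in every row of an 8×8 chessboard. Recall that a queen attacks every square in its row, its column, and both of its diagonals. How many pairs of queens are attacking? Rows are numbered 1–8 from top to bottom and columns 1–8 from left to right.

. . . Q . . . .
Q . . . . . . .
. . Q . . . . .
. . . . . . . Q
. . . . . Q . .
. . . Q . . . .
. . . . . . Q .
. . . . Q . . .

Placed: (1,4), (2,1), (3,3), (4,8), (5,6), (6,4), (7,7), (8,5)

2

Same column: (1,4)–(6,4) (column 4).
Same diagonal: (3,3)–(7,7) (|3−7| = |3−7| = 4).
Total attacking pairs: 2.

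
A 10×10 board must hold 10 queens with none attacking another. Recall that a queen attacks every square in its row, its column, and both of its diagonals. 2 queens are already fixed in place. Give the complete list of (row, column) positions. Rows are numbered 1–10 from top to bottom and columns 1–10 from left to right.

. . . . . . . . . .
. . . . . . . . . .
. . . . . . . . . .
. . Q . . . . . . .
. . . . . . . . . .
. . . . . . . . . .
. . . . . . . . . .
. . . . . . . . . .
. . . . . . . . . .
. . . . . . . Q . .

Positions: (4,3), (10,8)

Row 1: attacked by (4,3)→{3,6}; (10,8)→{8}. Safe: 1, 2, 4, 5, 7, 9, 10. Place at column 2.
Row 2: attacked by (1,2)→{1,2,3}; (4,3)→{1,3,5}; (10,8)→{8}. Safe: 4, 6, 7, 9, 10. Place at column 6.
Row 3: attacked by (1,2)→{2,4}; (2,6)→{5,6,7}; (4,3)→{2,3,4}; (10,8)→{1,8}. Safe: 9, 10. Place at column 10.
Row 5: attacked by (1,2)→{2,6}; (2,6)→{3,6,9}; (3,10)→{8,10}; (4,3)→{2,3,4}; (10,8)→{3,8}. Safe: 1, 5, 7. Place at column 7.
Row 6: attacked by (1,2)→{2,7}; (2,6)→{2,6,10}; (3,10)→{7,10}; (4,3)→{1,3,5}; (5,7)→{6,7,8}; (10,8)→{4,8}. Safe: 9. Place at column 9.
Row 7: attacked by (1,2)→{2,8}; (2,6)→{1,6}; (3,10)→{6,10}; (4,3)→{3,6}; (5,7)→{5,7,9}; (6,9)→{8,9,10}; (10,8)→{5,8}. Safe: 4. Place at column 4.
Row 8: attacked by (1,2)→{2,9}; (2,6)→{6}; (3,10)→{5,10}; (4,3)→{3,7}; (5,7)→{4,7,10}; (6,9)→{7,9}; (7,4)→{3,4,5}; (10,8)→{6,8,10}. Safe: 1. Place at column 1.
Row 9: attacked by (1,2)→{2,10}; (2,6)→{6}; (3,10)→{4,10}; (4,3)→{3,8}; (5,7)→{3,7}; (6,9)→{6,9}; (7,4)→{2,4,6}; (8,1)→{1,2}; (10,8)→{7,8,9}. Safe: 5. Place at column 5.
Columns [2, 6, 10, 3, 7, 9, 4, 1, 5, 8], r−c [-1, -4, -7, 1, -2, -3, 3, 7, 4, 2], r+c [3, 8, 13, 7, 12, 15, 11, 9, 14, 18] are all distinct, so no two queens attack.

(1,2) (2,6) (3,10) (4,3) (5,7) (6,9) (7,4) (8,1) (9,5) (10,8)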